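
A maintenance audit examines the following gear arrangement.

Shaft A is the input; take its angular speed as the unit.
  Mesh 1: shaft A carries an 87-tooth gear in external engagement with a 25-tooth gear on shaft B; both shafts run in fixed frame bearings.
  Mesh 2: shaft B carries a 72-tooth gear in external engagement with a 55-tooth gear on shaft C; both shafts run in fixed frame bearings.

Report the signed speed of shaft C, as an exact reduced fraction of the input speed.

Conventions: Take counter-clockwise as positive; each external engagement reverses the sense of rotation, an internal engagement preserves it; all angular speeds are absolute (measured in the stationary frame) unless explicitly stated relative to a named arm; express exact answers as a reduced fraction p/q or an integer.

2-mesh fixed-axis compound train (all bearings frame-fixed)
mesh 1 [87T→25T]: |ω|/ω_in = 1×87/25 = 87/25, sense flips to −
mesh 2 [72T→55T]: |ω|/ω_in = (87/25)×72/55 = 6264/1375, sense flips to +
signed output speed (× input speed) = 6264/1375

6264/1375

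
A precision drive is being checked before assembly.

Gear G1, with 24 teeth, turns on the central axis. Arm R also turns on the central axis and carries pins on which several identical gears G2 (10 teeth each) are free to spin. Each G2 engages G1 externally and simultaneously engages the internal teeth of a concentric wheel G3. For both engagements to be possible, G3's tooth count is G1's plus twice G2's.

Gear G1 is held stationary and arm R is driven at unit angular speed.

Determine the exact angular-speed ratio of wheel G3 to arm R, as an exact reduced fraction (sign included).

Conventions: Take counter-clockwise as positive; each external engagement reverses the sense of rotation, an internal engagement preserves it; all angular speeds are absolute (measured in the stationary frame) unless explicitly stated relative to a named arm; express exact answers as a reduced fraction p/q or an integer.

topology: planetary set — G1 24T / G2 10T / G3 44T, arm = carrier (Willis)
ring teeth: 24 + 2·10 = 44
24(ω_sun−ω_arm) = −44(ω_ring−ω_arm),  ω_sun = 0, ω_arm = 1
ω_ring = 1 − (24/44)(0−1) = 17/11
ω_out/ω_in = 17/11

17/11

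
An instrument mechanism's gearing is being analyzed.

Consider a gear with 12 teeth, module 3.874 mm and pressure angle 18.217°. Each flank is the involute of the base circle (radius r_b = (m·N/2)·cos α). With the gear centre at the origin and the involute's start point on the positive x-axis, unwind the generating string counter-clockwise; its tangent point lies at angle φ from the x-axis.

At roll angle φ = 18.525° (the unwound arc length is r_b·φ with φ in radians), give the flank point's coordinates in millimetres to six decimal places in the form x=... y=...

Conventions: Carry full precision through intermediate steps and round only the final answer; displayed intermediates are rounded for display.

x=23.203049 y=0.246160

single-mesh involute tooth geometry (12T wheel at module 3.874)
pitch radius r_p = m·N/2 = 3.874·12/2 = 23.244000
base radius r_b = r_p·cos α = 23.244000·cos 18.217° = 22.078995
roll angle φ = 18.525° = 0.32332224 rad
x = r_b·(cos φ + φ·sin φ) = 23.203049
y = r_b·(sin φ − φ·cos φ) = 0.246160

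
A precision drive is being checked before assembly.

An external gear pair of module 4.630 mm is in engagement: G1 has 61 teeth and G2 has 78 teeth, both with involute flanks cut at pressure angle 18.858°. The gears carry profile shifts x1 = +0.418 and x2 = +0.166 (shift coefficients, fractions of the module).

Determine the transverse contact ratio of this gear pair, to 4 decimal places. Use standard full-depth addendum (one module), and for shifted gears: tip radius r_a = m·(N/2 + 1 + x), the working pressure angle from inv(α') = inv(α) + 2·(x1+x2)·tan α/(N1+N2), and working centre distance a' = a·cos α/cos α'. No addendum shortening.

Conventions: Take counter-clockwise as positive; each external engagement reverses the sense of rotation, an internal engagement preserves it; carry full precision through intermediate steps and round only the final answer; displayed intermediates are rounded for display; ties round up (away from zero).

recognized (one external pair, fixed centres): single-mesh tooth geometry, m = 4.630, N1 = 61, N2 = 78
base radii: r_b1 = 133.634939, r_b2 = 170.877463
tip radii: r_a1 = 147.780340, r_a2 = 185.968580
inv(α') = inv(18.858°) + 2·(+0.418+0.166)·tan α/(61+78) = 0.01529364  ⇒  α' = 20.16684°
a' = a·cos α / cos α' = 321.7850·cos 18.858°/cos 20.16684° = 324.400517
action lengths: √(r_a1²−r_b1²) = 63.093043, √(r_a2²−r_b2²) = 73.383960
base pitch p_b = π·m·cos α = 13.764805
CR = (63.093043 + 73.383960 − 324.400517·sin 20.16684°)/13.764805 = 1.789950
contact ratio ≈ 1.7899

1.7899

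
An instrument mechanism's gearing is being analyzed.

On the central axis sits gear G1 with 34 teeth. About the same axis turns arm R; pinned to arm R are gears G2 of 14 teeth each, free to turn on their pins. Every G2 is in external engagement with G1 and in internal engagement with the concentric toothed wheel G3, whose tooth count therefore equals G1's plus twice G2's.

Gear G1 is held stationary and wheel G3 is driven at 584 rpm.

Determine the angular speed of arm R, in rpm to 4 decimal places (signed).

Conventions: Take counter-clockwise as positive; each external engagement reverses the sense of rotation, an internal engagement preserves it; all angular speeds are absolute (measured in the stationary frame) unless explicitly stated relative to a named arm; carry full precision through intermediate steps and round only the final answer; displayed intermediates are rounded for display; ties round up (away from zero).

+377.1667 rpm

class = planetary set [G3 = 34+2·14 = 62; Willis about the carrier]
normalise by the input: solve with ω_ring = 1, then scale by 584 rpm
ring teeth: 34 + 2·14 = 62
34(ω_sun−ω_arm) = −62(ω_ring−ω_arm),  ω_sun = 0, ω_ring = 1
34(0−ω_arm) = −62(1−ω_arm)  ⇒  96·ω_arm = 62  ⇒  ω_arm = 31/48
scale: ω_arm = 31/48 × 584 rpm = +377.1667 rpm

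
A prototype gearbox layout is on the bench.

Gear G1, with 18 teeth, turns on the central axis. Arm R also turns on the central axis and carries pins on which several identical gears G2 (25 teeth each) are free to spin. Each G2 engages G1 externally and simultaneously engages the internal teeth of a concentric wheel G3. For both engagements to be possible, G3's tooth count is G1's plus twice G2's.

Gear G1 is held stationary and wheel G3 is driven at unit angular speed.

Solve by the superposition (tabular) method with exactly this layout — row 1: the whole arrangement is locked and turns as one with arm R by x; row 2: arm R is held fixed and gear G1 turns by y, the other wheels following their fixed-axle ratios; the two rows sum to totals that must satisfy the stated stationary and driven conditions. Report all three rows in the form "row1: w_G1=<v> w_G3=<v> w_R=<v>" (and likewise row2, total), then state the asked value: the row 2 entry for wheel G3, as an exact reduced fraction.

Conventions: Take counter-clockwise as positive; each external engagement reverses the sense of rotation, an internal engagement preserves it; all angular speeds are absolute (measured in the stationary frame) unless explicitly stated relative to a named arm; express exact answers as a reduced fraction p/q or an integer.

row1: w_G1=34/43 w_G3=34/43 w_R=34/43
row2: w_G1=-34/43 w_G3=9/43 w_R=0
total: w_G1=0 w_G3=1 w_R=34/43
asked value: 9/43

topology: planetary set — G1 18T / G2 25T / G3 68T, arm = carrier (Willis)
superposition row 1 [locked train]: every member turns x
row 2 (arm held, sun turns y): ω_ring = −(18/68)·y, ω_arm = 0
boundary: total ω_sun = x + y = 0 and total ω_ring = x − (18/68)·y = 1  ⇒  y = -34/43, x = 34/43
row 2 ring = −(18/68)·(-34/43) = 9/43
totals (row 1 + row 2): sun 34/43 + (-34/43) = 0, ring 34/43 + 9/43 = 1, arm 34/43 + 0 = 34/43
asked cell (row2, ring) = 9/43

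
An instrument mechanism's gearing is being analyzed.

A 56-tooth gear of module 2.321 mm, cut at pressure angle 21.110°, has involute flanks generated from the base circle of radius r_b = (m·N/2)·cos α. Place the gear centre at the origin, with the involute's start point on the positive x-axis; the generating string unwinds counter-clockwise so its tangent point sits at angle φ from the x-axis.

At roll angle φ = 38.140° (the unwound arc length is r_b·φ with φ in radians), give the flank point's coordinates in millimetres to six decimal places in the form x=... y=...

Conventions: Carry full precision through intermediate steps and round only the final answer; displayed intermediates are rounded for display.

class = single-mesh tooth geometry [base-circle involute, m = 2.321, 56T]
pitch radius r_p = m·N/2 = 2.321·56/2 = 64.988000
base radius r_b = r_p·cos α = 64.988000·cos 21.110° = 60.626700
roll angle φ = 38.140° = 0.66566858 rad
x = r_b·(cos φ + φ·sin φ) = 72.607206
y = r_b·(sin φ − φ·cos φ) = 5.700975

x=72.607206 y=5.700975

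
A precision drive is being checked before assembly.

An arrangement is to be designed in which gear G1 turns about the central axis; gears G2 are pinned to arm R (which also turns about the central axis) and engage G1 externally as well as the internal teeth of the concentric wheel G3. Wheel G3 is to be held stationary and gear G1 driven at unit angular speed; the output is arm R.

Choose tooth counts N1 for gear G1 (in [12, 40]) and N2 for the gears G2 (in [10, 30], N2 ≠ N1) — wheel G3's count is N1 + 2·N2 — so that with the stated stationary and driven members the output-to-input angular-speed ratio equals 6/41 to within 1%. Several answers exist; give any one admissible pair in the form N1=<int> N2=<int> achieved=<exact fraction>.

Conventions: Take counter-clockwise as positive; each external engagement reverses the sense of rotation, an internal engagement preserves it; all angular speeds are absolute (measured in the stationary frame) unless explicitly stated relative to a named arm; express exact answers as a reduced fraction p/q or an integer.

topology: planetary set — design target 6/41, arm = carrier (Willis)
Willis with ω_ring = 0: ω_arm/ω_sun = N1/(N1+N3); set equal to 6/41  ⇒  N3/N1 = 1/(6/41) − 1 = 35/6
N3 = N1 + 2·N2  ⇒  N2/N1 = (N3/N1 − 1)/2 = (35/6 − 1)/2 = 29/12
smallest multiple with N1 ≥ 12 and N2 ≥ 10: k = 1  ⇒  N1 = 1·12 = 12, N2 = 1·29 = 29 (N1 ≤ 40, N2 ≤ 30, N2 ≠ N1 ✓), N3 = 12 + 2·29 = 70
check: N1/(N1+N3) with N1 = 12, N3 = 70 gives 6/41; |achieved − target| = 0 ≤ 3/2050 ✓

N1=12 N2=29 achieved=6/41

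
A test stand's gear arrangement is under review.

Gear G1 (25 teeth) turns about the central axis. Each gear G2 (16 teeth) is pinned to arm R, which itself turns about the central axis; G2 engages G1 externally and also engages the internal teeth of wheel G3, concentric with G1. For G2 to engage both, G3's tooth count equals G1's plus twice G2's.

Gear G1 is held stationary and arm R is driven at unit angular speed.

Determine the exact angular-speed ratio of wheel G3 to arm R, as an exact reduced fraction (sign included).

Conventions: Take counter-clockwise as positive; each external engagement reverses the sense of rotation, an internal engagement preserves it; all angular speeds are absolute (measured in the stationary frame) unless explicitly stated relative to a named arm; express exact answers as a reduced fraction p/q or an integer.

planetary set (25T centre, 16T on arm, 57T internal) — Willis relation
ring teeth: 25 + 2·16 = 57
25(ω_sun−ω_arm) = −57(ω_ring−ω_arm),  ω_sun = 0, ω_arm = 1
ω_ring = 1 − (25/57)(0−1) = 82/57
ω_out/ω_in = 82/57

82/57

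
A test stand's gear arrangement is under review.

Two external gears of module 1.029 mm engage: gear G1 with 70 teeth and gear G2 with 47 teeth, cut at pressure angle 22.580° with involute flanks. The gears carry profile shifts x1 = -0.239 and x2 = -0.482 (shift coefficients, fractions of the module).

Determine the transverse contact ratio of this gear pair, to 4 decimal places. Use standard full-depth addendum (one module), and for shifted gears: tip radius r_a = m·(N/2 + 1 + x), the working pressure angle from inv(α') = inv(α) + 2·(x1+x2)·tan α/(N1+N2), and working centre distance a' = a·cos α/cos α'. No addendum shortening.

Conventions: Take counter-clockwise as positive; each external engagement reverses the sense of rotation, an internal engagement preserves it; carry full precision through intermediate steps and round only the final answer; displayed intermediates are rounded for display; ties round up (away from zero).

1.7855

topology: single-mesh involute geometry — m = 1.029, 70T/47T pair
base radii: r_b1 = 33.254245, r_b2 = 22.327850
tip radii: r_a1 = 36.798069, r_a2 = 24.714522
inv(α') = inv(22.580°) + 2·(-0.239-0.482)·tan α/(70+47) = 0.01662972  ⇒  α' = 20.71779°
a' = a·cos α / cos α' = 60.1965·cos 22.580°/cos 20.71779° = 59.424847
action lengths: √(r_a1²−r_b1²) = 15.756048, √(r_a2²−r_b2²) = 10.595976
base pitch p_b = π·m·cos α = 2.984894
CR = (15.756048 + 10.595976 − 59.424847·sin 20.71779°)/2.984894 = 1.785517
contact ratio ≈ 1.7855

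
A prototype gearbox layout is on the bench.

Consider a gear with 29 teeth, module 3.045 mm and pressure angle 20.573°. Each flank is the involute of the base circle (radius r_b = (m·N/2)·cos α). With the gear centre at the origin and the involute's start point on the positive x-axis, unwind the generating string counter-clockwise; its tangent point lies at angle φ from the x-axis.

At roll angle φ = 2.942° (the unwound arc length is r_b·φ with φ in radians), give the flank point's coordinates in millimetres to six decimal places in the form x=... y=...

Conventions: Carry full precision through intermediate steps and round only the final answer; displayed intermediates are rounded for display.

x=41.391142 y=0.001865

single-mesh involute tooth geometry (29T wheel at module 3.045)
pitch radius r_p = m·N/2 = 3.045·29/2 = 44.152500
base radius r_b = r_p·cos α = 44.152500·cos 20.573° = 41.336685
roll angle φ = 2.942° = 0.05134759 rad
x = r_b·(cos φ + φ·sin φ) = 41.391142
y = r_b·(sin φ − φ·cos φ) = 0.001865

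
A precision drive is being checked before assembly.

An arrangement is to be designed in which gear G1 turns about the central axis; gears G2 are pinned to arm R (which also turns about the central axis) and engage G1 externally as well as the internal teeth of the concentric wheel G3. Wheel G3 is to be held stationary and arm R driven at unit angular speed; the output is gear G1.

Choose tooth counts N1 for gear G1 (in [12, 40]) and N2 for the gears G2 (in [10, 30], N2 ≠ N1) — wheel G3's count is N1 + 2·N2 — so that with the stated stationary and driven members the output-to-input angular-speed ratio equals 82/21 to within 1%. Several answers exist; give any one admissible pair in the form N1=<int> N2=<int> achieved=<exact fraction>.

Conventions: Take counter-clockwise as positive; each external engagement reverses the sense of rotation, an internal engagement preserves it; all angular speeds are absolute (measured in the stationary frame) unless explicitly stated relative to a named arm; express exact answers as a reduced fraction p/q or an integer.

planetary set to be sized for 82/21 (Willis relation)
Willis with ω_ring = 0: ω_sun/ω_arm = (N1+N3)/N1; set equal to 82/21  ⇒  N3/N1 = 82/21 − 1 = 61/21
N3 = N1 + 2·N2  ⇒  N2/N1 = (N3/N1 − 1)/2 = (61/21 − 1)/2 = 20/21
smallest multiple with N1 ≥ 12 and N2 ≥ 10: k = 1  ⇒  N1 = 1·21 = 21, N2 = 1·20 = 20 (N1 ≤ 40, N2 ≤ 30, N2 ≠ N1 ✓), N3 = 21 + 2·20 = 61
check: (N1+N3)/N1 with N1 = 21, N3 = 61 gives 82/21; |achieved − target| = 0 ≤ 41/1050 ✓

N1=21 N2=20 achieved=82/21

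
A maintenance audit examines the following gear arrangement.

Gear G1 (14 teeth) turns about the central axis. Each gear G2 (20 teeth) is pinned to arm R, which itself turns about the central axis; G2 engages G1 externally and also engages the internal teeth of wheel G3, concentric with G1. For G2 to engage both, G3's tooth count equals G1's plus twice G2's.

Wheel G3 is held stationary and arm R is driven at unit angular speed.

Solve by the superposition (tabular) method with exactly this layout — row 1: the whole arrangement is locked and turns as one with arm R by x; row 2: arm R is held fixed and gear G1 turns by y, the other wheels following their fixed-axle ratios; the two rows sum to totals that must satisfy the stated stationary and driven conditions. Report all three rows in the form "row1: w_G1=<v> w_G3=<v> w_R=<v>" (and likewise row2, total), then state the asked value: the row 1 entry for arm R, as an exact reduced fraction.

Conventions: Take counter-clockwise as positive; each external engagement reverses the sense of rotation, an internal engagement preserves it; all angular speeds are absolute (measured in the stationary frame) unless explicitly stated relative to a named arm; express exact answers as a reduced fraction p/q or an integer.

row1: w_G1=1 w_G3=1 w_R=1
row2: w_G1=27/7 w_G3=-1 w_R=0
total: w_G1=34/7 w_G3=0 w_R=1
asked value: 1

class = planetary set [G3 = 14+2·20 = 54; Willis about the carrier]
row 1: whole set turns with the arm by x
superposition row 2 [arm held]: sun y, ring −(14/54)·y, arm 0
boundary: total ω_ring = x − (14/54)·y = 0 and total ω_arm = x = 1  ⇒  y = 27/7, x = 1
row 2 ring = −(14/54)·27/7 = -1
totals (row 1 + row 2): sun 1 + 27/7 = 34/7, ring 1 + (-1) = 0, arm 1 + 0 = 1
asked cell (row1, arm) = 1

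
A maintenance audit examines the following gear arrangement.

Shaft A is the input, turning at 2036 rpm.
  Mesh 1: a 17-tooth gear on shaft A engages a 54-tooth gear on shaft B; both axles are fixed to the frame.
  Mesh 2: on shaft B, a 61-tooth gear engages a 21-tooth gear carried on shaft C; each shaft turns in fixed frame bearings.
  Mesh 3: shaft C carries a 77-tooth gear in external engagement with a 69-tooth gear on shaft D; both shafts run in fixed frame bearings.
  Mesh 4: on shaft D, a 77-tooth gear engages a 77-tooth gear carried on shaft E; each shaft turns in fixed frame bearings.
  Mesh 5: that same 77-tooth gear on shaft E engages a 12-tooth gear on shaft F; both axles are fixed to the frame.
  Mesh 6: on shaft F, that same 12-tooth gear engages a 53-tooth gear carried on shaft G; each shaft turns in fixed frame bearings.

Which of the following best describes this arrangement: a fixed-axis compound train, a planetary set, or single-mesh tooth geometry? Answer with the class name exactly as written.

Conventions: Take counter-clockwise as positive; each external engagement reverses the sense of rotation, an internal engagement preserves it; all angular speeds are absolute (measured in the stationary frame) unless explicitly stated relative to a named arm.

class = fixed-axis compound train [6 meshes; 6 ratios multiply, 6 sense flips]
classification: fixed-axis compound train

fixed-axis compound train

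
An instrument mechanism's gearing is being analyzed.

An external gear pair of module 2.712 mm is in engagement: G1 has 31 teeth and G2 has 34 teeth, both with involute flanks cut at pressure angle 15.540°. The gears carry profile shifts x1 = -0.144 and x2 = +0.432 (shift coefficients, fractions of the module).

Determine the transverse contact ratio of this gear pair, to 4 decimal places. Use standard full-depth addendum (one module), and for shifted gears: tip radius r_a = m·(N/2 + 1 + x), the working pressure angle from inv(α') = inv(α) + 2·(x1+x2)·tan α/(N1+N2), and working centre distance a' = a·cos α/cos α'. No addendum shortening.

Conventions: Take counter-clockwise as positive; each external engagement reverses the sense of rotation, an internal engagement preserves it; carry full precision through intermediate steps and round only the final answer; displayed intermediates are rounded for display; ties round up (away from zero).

1.7998

class = single-mesh tooth geometry [involute pair 31T × 34T, m = 2.712]
base radii: r_b1 = 40.499317, r_b2 = 44.418606
tip radii: r_a1 = 44.357472, r_a2 = 49.987584
inv(α') = inv(15.540°) + 2·(-0.144+0.432)·tan α/(31+34) = 0.00931653  ⇒  α' = 17.17692°
a' = a·cos α / cos α' = 88.1400·cos 15.540°/cos 17.17692° = 88.882305
action lengths: √(r_a1²−r_b1²) = 18.093939, √(r_a2²−r_b2²) = 22.929151
base pitch p_b = π·m·cos α = 8.208539
CR = (18.093939 + 22.929151 − 88.882305·sin 17.17692°)/8.208539 = 1.799843
contact ratio ≈ 1.7998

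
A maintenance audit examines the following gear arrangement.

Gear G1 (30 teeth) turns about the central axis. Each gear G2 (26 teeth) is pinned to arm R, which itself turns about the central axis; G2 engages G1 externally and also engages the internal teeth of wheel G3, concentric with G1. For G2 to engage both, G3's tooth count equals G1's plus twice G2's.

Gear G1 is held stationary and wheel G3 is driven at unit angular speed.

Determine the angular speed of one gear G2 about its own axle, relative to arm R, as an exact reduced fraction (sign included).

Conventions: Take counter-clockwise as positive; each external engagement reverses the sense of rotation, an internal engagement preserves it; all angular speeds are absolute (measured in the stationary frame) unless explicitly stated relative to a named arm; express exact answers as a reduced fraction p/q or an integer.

615/728

topology: planetary set — G1 30T / G2 26T / G3 82T, arm = carrier (Willis)
ring teeth: 30 + 2·26 = 82
30(ω_sun−ω_arm) = −82(ω_ring−ω_arm),  ω_sun = 0, ω_ring = 1
30(0−ω_arm) = −82(1−ω_arm)  ⇒  112·ω_arm = 82  ⇒  ω_arm = 41/56
sun–planet mesh: 30·(0−41/56) = −26·(ω_p−ω_arm)  ⇒  ω_p−ω_arm = 615/728
exact speed ratio = 615/728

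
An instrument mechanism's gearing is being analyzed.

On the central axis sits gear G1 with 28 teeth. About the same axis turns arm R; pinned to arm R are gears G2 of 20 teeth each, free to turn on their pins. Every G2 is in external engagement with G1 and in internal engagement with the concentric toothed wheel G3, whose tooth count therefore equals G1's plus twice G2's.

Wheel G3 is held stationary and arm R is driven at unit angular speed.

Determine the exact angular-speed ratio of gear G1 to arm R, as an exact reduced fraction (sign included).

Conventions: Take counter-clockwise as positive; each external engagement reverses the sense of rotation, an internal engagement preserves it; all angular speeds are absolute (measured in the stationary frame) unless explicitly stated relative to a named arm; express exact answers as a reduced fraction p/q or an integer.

24/7

class = planetary set [G3 = 28+2·20 = 68; Willis about the carrier]
ring teeth: 28 + 2·20 = 68
28(ω_sun−ω_arm) = −68(ω_ring−ω_arm),  ω_ring = 0, ω_arm = 1
ω_sun = 1 − (68/28)(0−1) = 24/7
ω_out/ω_in = 24/7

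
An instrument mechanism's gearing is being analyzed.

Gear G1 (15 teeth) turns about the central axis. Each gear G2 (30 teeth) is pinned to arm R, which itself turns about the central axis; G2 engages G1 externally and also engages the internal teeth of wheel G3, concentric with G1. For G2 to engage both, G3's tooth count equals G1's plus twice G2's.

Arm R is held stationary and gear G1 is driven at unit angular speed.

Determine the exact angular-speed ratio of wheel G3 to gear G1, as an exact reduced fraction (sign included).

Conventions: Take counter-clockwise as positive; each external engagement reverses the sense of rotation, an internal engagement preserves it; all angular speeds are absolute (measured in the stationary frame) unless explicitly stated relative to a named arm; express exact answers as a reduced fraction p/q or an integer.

-1/5

topology: planetary set — G1 15T / G2 30T / G3 75T, arm = carrier (Willis)
ring teeth: 15 + 2·30 = 75
15(ω_sun−ω_arm) = −75(ω_ring−ω_arm),  ω_arm = 0, ω_sun = 1
ω_ring = 0 − (15/75)(1−0) = -1/5
ω_out/ω_in = -1/5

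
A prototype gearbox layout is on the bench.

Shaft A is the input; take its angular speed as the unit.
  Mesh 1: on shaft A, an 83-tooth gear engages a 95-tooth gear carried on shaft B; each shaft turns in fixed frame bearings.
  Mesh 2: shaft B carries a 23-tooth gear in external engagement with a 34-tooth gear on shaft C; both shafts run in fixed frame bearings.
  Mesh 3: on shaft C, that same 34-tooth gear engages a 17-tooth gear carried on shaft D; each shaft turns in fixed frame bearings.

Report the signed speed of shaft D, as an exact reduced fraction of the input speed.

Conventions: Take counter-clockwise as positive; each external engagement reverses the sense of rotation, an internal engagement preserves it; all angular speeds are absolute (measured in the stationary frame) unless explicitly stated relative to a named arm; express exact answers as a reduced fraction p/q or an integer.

-1909/1615

3-mesh fixed-axis compound train (all bearings frame-fixed)
mesh 1 [83T→95T]: |ω|/ω_in = 1×83/95 = 83/95, sense flips to −
mesh 2 [23T→34T]: |ω|/ω_in = (83/95)×23/34 = 1909/3230, sense flips to +
mesh 3 [34T→17T]: |ω|/ω_in = (1909/3230)×34/17 = 1909/1615, sense flips to −
signed output speed (× input speed) = -1909/1615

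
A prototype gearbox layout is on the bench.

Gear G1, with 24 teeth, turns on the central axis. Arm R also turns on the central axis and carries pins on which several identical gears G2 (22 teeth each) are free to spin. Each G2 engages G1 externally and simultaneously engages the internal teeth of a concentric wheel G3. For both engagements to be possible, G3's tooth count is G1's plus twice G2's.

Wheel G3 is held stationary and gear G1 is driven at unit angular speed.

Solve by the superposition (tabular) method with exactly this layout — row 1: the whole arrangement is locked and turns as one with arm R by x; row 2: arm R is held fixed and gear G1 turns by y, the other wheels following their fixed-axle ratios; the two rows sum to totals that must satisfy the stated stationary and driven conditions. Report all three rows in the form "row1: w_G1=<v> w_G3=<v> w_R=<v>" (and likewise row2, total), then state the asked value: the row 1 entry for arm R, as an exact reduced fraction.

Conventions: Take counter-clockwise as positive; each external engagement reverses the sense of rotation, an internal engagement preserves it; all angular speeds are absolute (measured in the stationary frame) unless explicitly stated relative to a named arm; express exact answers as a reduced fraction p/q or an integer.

row1: w_G1=6/23 w_G3=6/23 w_R=6/23
row2: w_G1=17/23 w_G3=-6/23 w_R=0
total: w_G1=1 w_G3=0 w_R=6/23
asked value: 6/23

topology: planetary set — G1 24T / G2 22T / G3 68T, arm = carrier (Willis)
row 1: whole set turns with the arm by x
superposition row 2 [arm held]: sun y, ring −(24/68)·y, arm 0
boundary: total ω_ring = x − (24/68)·y = 0 and total ω_sun = x + y = 1  ⇒  y = 17/23, x = 6/23
row 2 ring = −(24/68)·17/23 = -6/23
totals (row 1 + row 2): sun 6/23 + 17/23 = 1, ring 6/23 + (-6/23) = 0, arm 6/23 + 0 = 6/23
asked cell (row1, arm) = 6/23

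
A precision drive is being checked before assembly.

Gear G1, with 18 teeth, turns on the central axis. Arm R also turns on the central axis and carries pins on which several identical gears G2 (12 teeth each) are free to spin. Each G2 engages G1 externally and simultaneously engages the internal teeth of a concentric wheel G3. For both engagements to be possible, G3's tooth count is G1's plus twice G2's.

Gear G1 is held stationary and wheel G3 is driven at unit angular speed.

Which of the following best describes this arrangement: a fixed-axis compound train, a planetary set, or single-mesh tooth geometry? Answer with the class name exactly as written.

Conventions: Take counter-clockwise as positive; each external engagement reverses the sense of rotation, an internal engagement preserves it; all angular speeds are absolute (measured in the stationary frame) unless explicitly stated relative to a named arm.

planetary set (18T centre, 12T on arm, 42T internal) — Willis relation
classification: planetary set

planetary set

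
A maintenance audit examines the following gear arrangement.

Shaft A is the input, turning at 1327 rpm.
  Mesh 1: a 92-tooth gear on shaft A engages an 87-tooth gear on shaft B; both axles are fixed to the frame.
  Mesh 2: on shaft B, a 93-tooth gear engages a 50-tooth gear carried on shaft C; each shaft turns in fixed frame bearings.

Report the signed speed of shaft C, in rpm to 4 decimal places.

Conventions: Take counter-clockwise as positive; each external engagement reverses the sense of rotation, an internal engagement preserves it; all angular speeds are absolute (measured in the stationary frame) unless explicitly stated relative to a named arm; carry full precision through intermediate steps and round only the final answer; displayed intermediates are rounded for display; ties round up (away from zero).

+2610.0717 rpm

topology: fixed-axis compound train — 2 meshes, A→C
mesh 1 [92T→87T]: ω = 1327.0000×92/87 = 1403.2644 rpm, sense flips to −
mesh 2 [93T→50T]: ω = 1403.2644×93/50 = 2610.0717 rpm, sense flips to +
signed output speed = +2610.0717 rpm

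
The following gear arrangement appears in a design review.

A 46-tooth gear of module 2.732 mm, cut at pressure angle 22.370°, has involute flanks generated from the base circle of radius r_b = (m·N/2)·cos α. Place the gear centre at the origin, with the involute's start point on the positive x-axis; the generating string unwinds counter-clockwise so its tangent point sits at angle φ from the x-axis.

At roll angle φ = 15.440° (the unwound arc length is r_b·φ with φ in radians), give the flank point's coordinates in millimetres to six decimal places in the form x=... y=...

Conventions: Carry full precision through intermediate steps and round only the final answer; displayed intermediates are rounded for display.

topology: single-mesh involute geometry — m = 2.732, N = 46
pitch radius r_p = m·N/2 = 2.732·46/2 = 62.836000
base radius r_b = r_p·cos α = 62.836000·cos 22.370° = 58.107304
roll angle φ = 15.440° = 0.26947884 rad
x = r_b·(cos φ + φ·sin φ) = 60.178997
y = r_b·(sin φ − φ·cos φ) = 0.376293

x=60.178997 y=0.376293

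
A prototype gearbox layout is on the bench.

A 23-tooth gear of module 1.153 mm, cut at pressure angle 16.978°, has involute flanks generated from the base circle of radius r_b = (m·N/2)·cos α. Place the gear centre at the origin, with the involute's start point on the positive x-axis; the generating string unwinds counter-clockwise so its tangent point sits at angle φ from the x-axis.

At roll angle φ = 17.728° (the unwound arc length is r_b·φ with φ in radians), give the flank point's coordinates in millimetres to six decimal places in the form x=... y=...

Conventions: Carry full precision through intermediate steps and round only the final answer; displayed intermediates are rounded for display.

single-mesh involute tooth geometry (23T wheel at module 1.153)
pitch radius r_p = m·N/2 = 1.153·23/2 = 13.259500
base radius r_b = r_p·cos α = 13.259500·cos 16.978° = 12.681611
roll angle φ = 17.728° = 0.30941197 rad
x = r_b·(cos φ + φ·sin φ) = 13.274201
y = r_b·(sin φ − φ·cos φ) = 0.124023

x=13.274201 y=0.124023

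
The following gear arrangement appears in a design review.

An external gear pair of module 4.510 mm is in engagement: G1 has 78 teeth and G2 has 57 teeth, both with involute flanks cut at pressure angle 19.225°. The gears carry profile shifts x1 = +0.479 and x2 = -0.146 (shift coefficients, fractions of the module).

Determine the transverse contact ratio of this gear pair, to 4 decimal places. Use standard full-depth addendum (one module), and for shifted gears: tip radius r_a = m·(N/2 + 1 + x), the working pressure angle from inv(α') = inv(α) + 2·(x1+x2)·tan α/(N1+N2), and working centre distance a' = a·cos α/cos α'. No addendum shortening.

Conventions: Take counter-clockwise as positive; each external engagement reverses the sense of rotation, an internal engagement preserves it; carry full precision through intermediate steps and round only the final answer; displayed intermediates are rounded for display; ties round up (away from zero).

recognized (one external pair, fixed centres): single-mesh tooth geometry, m = 4.510, N1 = 78, N2 = 57
base radii: r_b1 = 166.081105, r_b2 = 121.366961
tip radii: r_a1 = 182.560290, r_a2 = 132.386540
inv(α') = inv(19.225°) + 2·(+0.479-0.146)·tan α/(78+57) = 0.01490700  ⇒  α' = 20.00113°
a' = a·cos α / cos α' = 304.4250·cos 19.225°/cos 20.00113° = 305.898039
action lengths: √(r_a1²−r_b1²) = 75.797930, √(r_a2²−r_b2²) = 52.879644
base pitch p_b = π·m·cos α = 13.378440
CR = (75.797930 + 52.879644 − 305.898039·sin 20.00113°)/13.378440 = 1.797565
contact ratio ≈ 1.7976

1.7976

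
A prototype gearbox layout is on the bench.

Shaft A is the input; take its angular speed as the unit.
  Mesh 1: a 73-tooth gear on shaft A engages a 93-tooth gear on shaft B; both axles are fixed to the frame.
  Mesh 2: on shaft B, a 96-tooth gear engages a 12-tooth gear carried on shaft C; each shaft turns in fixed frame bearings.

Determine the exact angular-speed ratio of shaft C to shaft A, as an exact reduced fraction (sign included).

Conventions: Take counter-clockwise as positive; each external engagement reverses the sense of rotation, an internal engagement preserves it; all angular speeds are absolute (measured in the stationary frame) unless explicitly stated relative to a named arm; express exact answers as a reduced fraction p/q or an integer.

class = fixed-axis compound train [2 meshes; 2 ratios multiply, 2 sense flips]
mesh 1 [73T→93T]: running ratio 73/93, sense −
mesh 2 [96T→12T]: running ratio 584/93, sense +
ω_out/ω_in = 584/93

584/93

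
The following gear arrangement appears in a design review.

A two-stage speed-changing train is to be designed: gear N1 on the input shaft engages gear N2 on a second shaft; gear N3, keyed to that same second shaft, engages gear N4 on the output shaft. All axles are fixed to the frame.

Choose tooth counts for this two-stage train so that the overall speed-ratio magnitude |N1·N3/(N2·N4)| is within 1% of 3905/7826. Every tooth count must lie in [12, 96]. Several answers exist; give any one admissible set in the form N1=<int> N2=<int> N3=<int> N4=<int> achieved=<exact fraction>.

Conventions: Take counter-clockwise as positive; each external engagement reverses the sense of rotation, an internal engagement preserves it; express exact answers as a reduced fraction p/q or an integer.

N1=55 N2=86 N3=71 N4=91 achieved=3905/7826

topology: fixed-axis compound train — 2 stages, target 3905/7826
target = 3905/7826 in lowest terms: an exact hit needs N1·N3 = k·3905 and N2·N4 = k·7826 for one integer k, every count in [12, 96]; additionally prefer no 1:1 stage (N1 ≠ N2, N3 ≠ N4)
k = 1: N1·N3 = 3905 = 55·71, N2·N4 = 7826 = 86·91
achieved = 55·71/(86·91) = 3905/7826; |achieved − target| = 0 ≤ 781/156520 ✓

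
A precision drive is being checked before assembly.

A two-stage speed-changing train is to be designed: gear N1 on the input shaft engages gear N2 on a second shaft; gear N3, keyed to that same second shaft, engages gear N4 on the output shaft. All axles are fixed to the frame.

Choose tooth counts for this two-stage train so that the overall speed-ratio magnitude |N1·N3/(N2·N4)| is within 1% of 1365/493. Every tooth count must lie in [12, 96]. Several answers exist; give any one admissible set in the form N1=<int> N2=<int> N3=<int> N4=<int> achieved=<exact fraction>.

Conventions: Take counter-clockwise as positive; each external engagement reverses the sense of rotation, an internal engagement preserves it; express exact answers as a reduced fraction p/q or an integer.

class = fixed-axis compound train [2-stage, 1365/493 wanted]
target = 1365/493 in lowest terms: an exact hit needs N1·N3 = k·1365 and N2·N4 = k·493 for one integer k, every count in [12, 96]; additionally prefer no 1:1 stage (N1 ≠ N2, N3 ≠ N4)
k = 1: N1·N3 = 1365 = 15·91, N2·N4 = 493 = 17·29
achieved = 15·91/(17·29) = 1365/493; |achieved − target| = 0 ≤ 273/9860 ✓

N1=15 N2=17 N3=91 N4=29 achieved=1365/493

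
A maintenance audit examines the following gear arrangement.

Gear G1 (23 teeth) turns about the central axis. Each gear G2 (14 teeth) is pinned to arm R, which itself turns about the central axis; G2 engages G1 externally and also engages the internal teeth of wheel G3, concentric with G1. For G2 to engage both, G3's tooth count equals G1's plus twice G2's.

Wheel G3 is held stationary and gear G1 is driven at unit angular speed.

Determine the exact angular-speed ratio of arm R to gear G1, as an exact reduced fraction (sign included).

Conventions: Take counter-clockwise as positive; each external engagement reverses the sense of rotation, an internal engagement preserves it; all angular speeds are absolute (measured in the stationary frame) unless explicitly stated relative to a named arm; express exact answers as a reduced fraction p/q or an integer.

topology: planetary set — G1 23T / G2 14T / G3 51T, arm = carrier (Willis)
ring teeth: 23 + 2·14 = 51
23(ω_sun−ω_arm) = −51(ω_ring−ω_arm),  ω_ring = 0, ω_sun = 1
23(1−ω_arm) = −51(0−ω_arm)  ⇒  74·ω_arm = 23  ⇒  ω_arm = 23/74
ω_out/ω_in = 23/74

23/74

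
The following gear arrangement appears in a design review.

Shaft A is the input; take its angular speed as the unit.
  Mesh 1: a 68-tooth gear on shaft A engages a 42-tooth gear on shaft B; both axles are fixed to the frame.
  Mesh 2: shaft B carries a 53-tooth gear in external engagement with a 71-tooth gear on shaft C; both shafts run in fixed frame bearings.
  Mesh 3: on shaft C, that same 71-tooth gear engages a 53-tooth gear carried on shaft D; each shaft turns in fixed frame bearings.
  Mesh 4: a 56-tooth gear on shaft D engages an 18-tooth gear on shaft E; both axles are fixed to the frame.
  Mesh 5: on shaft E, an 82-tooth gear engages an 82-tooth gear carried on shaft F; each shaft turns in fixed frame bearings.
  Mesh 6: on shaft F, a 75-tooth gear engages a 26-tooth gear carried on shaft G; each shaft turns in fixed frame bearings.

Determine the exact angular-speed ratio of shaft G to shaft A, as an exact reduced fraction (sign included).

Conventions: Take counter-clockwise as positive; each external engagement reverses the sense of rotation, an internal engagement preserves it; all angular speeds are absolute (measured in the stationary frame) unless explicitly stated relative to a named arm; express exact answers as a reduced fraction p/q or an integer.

class = fixed-axis compound train [6 meshes; 6 ratios multiply, 6 sense flips]
mesh 1 [68T→42T]: running ratio 34/21, sense −
mesh 2 [53T→71T]: running ratio 1802/1491, sense +
mesh 3 [71T→53T]: running ratio 34/21, sense −
mesh 4 [56T→18T]: running ratio 136/27, sense +
mesh 5 [82T→82T]: running ratio 136/27, sense −
mesh 6 [75T→26T]: running ratio 1700/117, sense +
ω_out/ω_in = 1700/117

1700/117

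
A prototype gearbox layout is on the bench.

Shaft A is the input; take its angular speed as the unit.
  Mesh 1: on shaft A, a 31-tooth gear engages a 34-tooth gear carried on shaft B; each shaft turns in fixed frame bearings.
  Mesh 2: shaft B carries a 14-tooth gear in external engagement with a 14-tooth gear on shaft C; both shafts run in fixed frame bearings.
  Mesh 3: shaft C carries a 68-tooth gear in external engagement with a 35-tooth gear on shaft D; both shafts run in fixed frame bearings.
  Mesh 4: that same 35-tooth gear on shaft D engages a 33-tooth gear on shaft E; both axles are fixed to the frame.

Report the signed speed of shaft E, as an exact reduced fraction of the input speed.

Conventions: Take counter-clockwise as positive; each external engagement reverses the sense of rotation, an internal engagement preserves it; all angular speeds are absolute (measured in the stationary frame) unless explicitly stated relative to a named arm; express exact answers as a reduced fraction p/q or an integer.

4-mesh fixed-axis compound train (all bearings frame-fixed)
mesh 1 [31T→34T]: |ω|/ω_in = 1×31/34 = 31/34, sense flips to −
mesh 2 [14T→14T]: |ω|/ω_in = (31/34)×14/14 = 31/34, sense flips to +
mesh 3 [68T→35T]: |ω|/ω_in = (31/34)×68/35 = 62/35, sense flips to −
mesh 4 [35T→33T]: |ω|/ω_in = (62/35)×35/33 = 62/33, sense flips to +
signed output speed (× input speed) = 62/33

62/33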